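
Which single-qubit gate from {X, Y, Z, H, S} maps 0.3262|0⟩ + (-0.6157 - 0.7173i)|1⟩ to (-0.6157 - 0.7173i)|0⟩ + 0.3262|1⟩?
X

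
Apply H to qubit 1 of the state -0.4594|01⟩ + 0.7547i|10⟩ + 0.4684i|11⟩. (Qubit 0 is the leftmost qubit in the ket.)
-0.3248|00⟩ + 0.3248|01⟩ + 0.8649i|10⟩ + 0.2024i|11⟩

H on qubit 1 mixes each pair of kets that differ only in qubit 1: amplitudes (a, b) of (|…0…⟩, |…1…⟩) become ((a + b)/√2, (a − b)/√2). Kets absent from the input have amplitude 0.
(|00⟩, |01⟩): (a, b) = (0, -0.4594) → (-0.3248, 0.3248)
(|10⟩, |11⟩): (a, b) = (0.7547i, 0.4684i) → (0.8649i, 0.2024i)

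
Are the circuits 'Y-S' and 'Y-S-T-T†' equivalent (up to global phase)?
Yes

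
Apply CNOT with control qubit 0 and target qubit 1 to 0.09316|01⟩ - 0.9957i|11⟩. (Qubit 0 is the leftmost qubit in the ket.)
0.09316|01⟩ - 0.9957i|10⟩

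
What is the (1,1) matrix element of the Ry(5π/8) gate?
0.5556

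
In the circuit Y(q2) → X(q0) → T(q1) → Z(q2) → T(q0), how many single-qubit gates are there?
5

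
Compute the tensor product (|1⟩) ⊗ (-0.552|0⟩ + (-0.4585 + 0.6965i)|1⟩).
-0.552|10⟩ + (-0.4585 + 0.6965i)|11⟩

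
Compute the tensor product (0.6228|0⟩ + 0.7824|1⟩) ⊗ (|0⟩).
0.6228|00⟩ + 0.7824|10⟩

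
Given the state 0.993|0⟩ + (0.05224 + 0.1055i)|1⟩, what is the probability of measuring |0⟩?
0.986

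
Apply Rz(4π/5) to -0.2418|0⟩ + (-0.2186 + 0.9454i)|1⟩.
(-0.07472 + 0.23i)|0⟩ + (-0.9667 + 0.08424i)|1⟩

Rz(4π/5) = [[e^(−iθ/2), 0], [0, e^(iθ/2)]] with e^(±iθ/2) = cos(θ/2) ± i·sin(θ/2); θ = 4π/5, cos(θ/2) ≈ 0.309017, sin(θ/2) ≈ 0.951057.
With a = amp(|0⟩) = -0.2418 and b = amp(|1⟩) = (-0.2186 + 0.9454i):
new amp(|0⟩) = (0.309017 - 0.951057i)·a = (-0.07472 + 0.23i)
new amp(|1⟩) = (0.309017 + 0.951057i)·b = (-0.9667 + 0.08424i)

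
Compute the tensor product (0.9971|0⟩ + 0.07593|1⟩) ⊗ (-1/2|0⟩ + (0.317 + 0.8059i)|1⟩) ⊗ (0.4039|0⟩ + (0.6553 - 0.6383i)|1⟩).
-0.2014|000⟩ + (-0.3267 + 0.3182i)|001⟩ + (0.1277 + 0.3246i)|010⟩ + (0.72 + 0.3248i)|011⟩ - 0.01533|100⟩ + (-0.02488 + 0.02423i)|101⟩ + (0.009722 + 0.02472i)|110⟩ + (0.05483 + 0.02474i)|111⟩

amp(|b₁b₂…⟩) = product of the factor amplitudes for bits b₁, b₂, …; only kets whose every factor amplitude is nonzero survive.
|000⟩: (0.9971)(-1/2)(0.4039) = -0.2014
|001⟩: (0.9971)(-1/2)(0.6553 - 0.6383i) = (-0.3267 + 0.3182i)
|010⟩: (0.9971)(0.317 + 0.8059i)(0.4039) = (0.1277 + 0.3246i)
|011⟩: (0.9971)(0.317 + 0.8059i)(0.6553 - 0.6383i) = (0.72 + 0.3248i)
|100⟩: (0.07593)(-1/2)(0.4039) = -0.01533
|101⟩: (0.07593)(-1/2)(0.6553 - 0.6383i) = (-0.02488 + 0.02423i)
|110⟩: (0.07593)(0.317 + 0.8059i)(0.4039) = (0.009722 + 0.02472i)
|111⟩: (0.07593)(0.317 + 0.8059i)(0.6553 - 0.6383i) = (0.05483 + 0.02474i)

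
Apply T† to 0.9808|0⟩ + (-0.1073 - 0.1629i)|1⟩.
0.9808|0⟩ + (-0.1911 - 0.03932i)|1⟩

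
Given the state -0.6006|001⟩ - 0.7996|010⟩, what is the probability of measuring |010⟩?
0.6394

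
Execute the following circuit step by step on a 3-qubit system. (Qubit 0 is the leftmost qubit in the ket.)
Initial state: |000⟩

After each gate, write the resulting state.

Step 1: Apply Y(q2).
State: i|001⟩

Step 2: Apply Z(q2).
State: -i|001⟩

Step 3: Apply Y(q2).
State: -|000⟩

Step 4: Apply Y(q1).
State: -i|010⟩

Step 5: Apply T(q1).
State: (1/√2 - (1/√2)i)|010⟩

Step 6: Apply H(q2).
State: (1/2 - (1/2)i)|010⟩ + (1/2 - (1/2)i)|011⟩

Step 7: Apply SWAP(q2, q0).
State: (1/2 - (1/2)i)|010⟩ + (1/2 - (1/2)i)|110⟩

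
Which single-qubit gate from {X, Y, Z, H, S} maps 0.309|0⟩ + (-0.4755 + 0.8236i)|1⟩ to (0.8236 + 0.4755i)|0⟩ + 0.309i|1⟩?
Y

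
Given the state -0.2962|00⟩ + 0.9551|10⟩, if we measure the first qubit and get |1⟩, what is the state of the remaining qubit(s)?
|0⟩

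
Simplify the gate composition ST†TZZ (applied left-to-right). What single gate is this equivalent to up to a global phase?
S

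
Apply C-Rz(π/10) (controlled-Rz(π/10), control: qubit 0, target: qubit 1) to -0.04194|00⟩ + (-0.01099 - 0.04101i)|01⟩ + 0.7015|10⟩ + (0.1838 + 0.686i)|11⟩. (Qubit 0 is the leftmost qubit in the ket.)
-0.04194|00⟩ + (-0.01099 - 0.04101i)|01⟩ + (0.6929 - 0.1097i)|10⟩ + (0.07422 + 0.7063i)|11⟩

C-Rz(π/10) leaves the control-|0⟩ kets |00⟩, |01⟩ unchanged and applies Rz(π/10) to qubit 1 on the control-|1⟩ pair (|10⟩, |11⟩).
Rz(π/10) = [[e^(−iθ/2), 0], [0, e^(iθ/2)]] with e^(±iθ/2) = cos(θ/2) ± i·sin(θ/2); θ = π/10, cos(θ/2) ≈ 0.987688, sin(θ/2) ≈ 0.156434.
With a = amp(|10⟩) = 0.7015 and b = amp(|11⟩) = (0.1838 + 0.686i):
new amp(|10⟩) = (0.987688 - 0.156434i)·a = (0.6929 - 0.1097i)
new amp(|11⟩) = (0.987688 + 0.156434i)·b = (0.07422 + 0.7063i)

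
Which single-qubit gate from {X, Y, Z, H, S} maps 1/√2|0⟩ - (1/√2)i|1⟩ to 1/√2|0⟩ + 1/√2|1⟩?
S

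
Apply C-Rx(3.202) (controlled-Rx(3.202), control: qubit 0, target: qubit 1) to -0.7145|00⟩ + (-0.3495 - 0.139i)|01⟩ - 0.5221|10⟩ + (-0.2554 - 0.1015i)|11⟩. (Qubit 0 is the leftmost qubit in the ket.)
-0.7145|00⟩ + (-0.3495 - 0.139i)|01⟩ + (-0.08569 + 0.2553i)|10⟩ + (0.007713 + 0.5249i)|11⟩

C-Rx(3.202) leaves the control-|0⟩ kets |00⟩, |01⟩ unchanged and applies Rx(3.202) to qubit 1 on the control-|1⟩ pair (|10⟩, |11⟩).
Rx(3.202) = [[cos(θ/2), −i·sin(θ/2)], [−i·sin(θ/2), cos(θ/2)]]; θ = 3.202, cos(θ/2) ≈ -0.0301991, sin(θ/2) ≈ 0.999544.
With a = amp(|10⟩) = -0.5221 and b = amp(|11⟩) = (-0.2554 - 0.1015i):
new amp(|10⟩) = (-0.0301991)·a + (-0.999544i)·b = (-0.08569 + 0.2553i)
new amp(|11⟩) = (-0.999544i)·a + (-0.0301991)·b = (0.007713 + 0.5249i)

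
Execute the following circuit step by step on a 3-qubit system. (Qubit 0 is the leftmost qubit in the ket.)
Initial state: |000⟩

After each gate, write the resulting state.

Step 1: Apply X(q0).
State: |100⟩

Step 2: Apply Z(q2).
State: |100⟩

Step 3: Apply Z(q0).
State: -|100⟩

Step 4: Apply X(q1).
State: -|110⟩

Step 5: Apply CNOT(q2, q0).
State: -|110⟩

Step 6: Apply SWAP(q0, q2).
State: -|011⟩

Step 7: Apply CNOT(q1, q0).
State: -|111⟩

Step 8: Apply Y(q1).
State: i|101⟩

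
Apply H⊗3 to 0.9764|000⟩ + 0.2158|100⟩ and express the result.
0.4215|000⟩ + 0.4215|001⟩ + 0.4215|010⟩ + 0.4215|011⟩ + 0.2689|100⟩ + 0.2689|101⟩ + 0.2689|110⟩ + 0.2689|111⟩

H⊗3 gives amp(|y⟩) = (1/2√2) Σ_x (−1)^(x·y) amp(|x⟩), where x·y is the number of positions in which both x and y have a 1.
|000⟩: (0.9764 + 0.2158)/(2√2) = 0.4215
|001⟩: (0.9764 + 0.2158)/(2√2) = 0.4215
|010⟩: (0.9764 + 0.2158)/(2√2) = 0.4215
|011⟩: (0.9764 + 0.2158)/(2√2) = 0.4215
|100⟩: (0.9764 - 0.2158)/(2√2) = 0.2689
|101⟩: (0.9764 - 0.2158)/(2√2) = 0.2689
|110⟩: (0.9764 - 0.2158)/(2√2) = 0.2689
|111⟩: (0.9764 - 0.2158)/(2√2) = 0.2689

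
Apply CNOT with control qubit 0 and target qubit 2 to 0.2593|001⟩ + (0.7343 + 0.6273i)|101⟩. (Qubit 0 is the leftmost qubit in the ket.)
0.2593|001⟩ + (0.7343 + 0.6273i)|100⟩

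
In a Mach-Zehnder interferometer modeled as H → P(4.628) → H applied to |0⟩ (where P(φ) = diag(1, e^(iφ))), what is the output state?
(0.4579 - 0.4982i)|0⟩ + (0.5421 + 0.4982i)|1⟩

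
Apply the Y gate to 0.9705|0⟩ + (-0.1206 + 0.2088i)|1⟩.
(0.2088 + 0.1206i)|0⟩ + 0.9705i|1⟩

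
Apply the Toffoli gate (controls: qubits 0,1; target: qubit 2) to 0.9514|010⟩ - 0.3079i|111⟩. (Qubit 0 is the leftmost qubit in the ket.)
0.9514|010⟩ - 0.3079i|110⟩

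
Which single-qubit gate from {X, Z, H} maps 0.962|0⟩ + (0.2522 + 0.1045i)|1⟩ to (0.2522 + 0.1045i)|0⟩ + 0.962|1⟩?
X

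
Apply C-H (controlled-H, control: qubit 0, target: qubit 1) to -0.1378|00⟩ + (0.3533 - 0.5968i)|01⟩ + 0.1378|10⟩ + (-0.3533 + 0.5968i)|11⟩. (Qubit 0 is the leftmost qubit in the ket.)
-0.1378|00⟩ + (0.3533 - 0.5968i)|01⟩ + (-0.1524 + 0.422i)|10⟩ + (0.3473 - 0.422i)|11⟩

C-H leaves the control-|0⟩ kets |00⟩, |01⟩ unchanged and applies H to qubit 1 on the control-|1⟩ pair (|10⟩, |11⟩).
H = [[1/√2, 1/√2], [1/√2, -1/√2]].
With a = amp(|10⟩) = 0.1378 and b = amp(|11⟩) = (-0.3533 + 0.5968i):
new amp(|10⟩) = (1/√2)·a + (1/√2)·b = (-0.1524 + 0.422i)
new amp(|11⟩) = (1/√2)·a + (-1/√2)·b = (0.3473 - 0.422i)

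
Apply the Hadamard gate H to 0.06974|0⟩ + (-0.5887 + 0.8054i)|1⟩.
(-0.367 + 0.5695i)|0⟩ + (0.4656 - 0.5695i)|1⟩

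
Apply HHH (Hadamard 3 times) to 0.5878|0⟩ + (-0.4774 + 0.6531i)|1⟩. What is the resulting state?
(0.07806 + 0.4618i)|0⟩ + (0.7532 - 0.4618i)|1⟩

H² = I, so H^3 = H: a single Hadamard. With (a, b) = (0.5878, (-0.4774 + 0.6531i)), H gives ((a + b)/√2, (a − b)/√2) = ((0.07806 + 0.4618i), (0.7532 - 0.4618i)).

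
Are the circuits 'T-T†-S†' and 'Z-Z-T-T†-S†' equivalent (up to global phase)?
Yes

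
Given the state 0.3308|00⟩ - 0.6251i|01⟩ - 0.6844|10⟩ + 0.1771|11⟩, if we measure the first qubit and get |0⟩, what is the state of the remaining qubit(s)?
0.4677|0⟩ - 0.8839i|1⟩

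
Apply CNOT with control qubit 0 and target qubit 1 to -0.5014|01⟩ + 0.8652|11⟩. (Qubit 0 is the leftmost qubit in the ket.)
-0.5014|01⟩ + 0.8652|10⟩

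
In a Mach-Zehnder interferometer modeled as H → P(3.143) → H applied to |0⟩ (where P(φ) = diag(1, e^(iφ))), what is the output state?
(0.0000004952 - 0.0007037i)|0⟩ + (1 + 0.0007037i)|1⟩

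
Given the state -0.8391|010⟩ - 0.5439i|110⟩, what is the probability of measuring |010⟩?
0.7041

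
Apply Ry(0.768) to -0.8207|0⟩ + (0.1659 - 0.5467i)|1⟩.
(-0.8231 + 0.2048i)|0⟩ + (-0.1536 - 0.5069i)|1⟩

Ry(0.768) = [[cos(θ/2), −sin(θ/2)], [sin(θ/2), cos(θ/2)]]; θ = 0.768, cos(θ/2) ≈ 0.927174, sin(θ/2) ≈ 0.374632.
With a = amp(|0⟩) = -0.8207 and b = amp(|1⟩) = (0.1659 - 0.5467i):
new amp(|0⟩) = (0.927174)·a + (-0.374632)·b = (-0.8231 + 0.2048i)
new amp(|1⟩) = (0.374632)·a + (0.927174)·b = (-0.1536 - 0.5069i)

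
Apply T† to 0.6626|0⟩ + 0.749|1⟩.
0.6626|0⟩ + (0.5296 - 0.5296i)|1⟩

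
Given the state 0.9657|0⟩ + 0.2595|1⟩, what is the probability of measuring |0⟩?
0.9326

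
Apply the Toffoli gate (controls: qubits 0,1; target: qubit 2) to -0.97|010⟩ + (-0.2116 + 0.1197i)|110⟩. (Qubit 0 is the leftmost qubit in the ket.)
-0.97|010⟩ + (-0.2116 + 0.1197i)|111⟩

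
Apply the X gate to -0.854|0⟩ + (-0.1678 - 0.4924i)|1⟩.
(-0.1678 - 0.4924i)|0⟩ - 0.854|1⟩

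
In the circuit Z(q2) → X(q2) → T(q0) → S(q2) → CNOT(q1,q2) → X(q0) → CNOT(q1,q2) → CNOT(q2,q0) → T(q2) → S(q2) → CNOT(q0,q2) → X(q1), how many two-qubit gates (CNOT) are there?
4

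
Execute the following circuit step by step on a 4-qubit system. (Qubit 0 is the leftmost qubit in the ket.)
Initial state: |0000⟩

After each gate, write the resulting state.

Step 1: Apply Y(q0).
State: i|1000⟩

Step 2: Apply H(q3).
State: (1/√2)i|1000⟩ + (1/√2)i|1001⟩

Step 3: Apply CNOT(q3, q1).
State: (1/√2)i|1000⟩ + (1/√2)i|1101⟩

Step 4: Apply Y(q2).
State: -1/√2|1010⟩ - 1/√2|1111⟩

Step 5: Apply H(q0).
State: -1/2|0010⟩ - 1/2|0111⟩ + 1/2|1010⟩ + 1/2|1111⟩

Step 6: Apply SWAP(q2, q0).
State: -1/2|1000⟩ + 1/2|1010⟩ - 1/2|1101⟩ + 1/2|1111⟩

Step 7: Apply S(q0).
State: -(1/2)i|1000⟩ + (1/2)i|1010⟩ - (1/2)i|1101⟩ + (1/2)i|1111⟩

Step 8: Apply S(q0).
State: 1/2|1000⟩ - 1/2|1010⟩ + 1/2|1101⟩ - 1/2|1111⟩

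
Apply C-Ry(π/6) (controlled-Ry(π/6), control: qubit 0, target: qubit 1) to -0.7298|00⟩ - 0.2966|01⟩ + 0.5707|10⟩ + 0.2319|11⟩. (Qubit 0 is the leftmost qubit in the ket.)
-0.7298|00⟩ - 0.2966|01⟩ + 0.4912|10⟩ + 0.3717|11⟩

C-Ry(π/6) leaves the control-|0⟩ kets |00⟩, |01⟩ unchanged and applies Ry(π/6) to qubit 1 on the control-|1⟩ pair (|10⟩, |11⟩).
Ry(π/6) = [[cos(θ/2), −sin(θ/2)], [sin(θ/2), cos(θ/2)]]; θ = π/6, cos(θ/2) ≈ 0.965926, sin(θ/2) ≈ 0.258819.
With a = amp(|10⟩) = 0.5707 and b = amp(|11⟩) = 0.2319:
new amp(|10⟩) = (0.965926)·a + (-0.258819)·b = 0.4912
new amp(|11⟩) = (0.258819)·a + (0.965926)·b = 0.3717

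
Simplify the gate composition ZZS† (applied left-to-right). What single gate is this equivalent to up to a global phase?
S†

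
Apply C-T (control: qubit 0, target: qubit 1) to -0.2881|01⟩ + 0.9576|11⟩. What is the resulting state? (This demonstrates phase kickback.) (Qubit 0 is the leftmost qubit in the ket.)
-0.2881|01⟩ + (0.6771 + 0.6771i)|11⟩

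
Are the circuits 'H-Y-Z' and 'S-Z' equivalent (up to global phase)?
No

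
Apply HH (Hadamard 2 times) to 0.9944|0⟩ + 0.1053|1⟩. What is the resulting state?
0.9944|0⟩ + 0.1053|1⟩

H² = I, so an even number of Hadamards cancels: H^2 = I and the state is unchanged.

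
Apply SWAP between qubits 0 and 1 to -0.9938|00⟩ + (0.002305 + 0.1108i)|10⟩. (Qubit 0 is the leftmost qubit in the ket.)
-0.9938|00⟩ + (0.002305 + 0.1108i)|01⟩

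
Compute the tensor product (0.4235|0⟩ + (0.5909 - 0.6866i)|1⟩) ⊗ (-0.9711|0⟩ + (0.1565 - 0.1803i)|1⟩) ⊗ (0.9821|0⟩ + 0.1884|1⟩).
-0.4039|000⟩ - 0.07748|001⟩ + (0.06509 - 0.07499i)|010⟩ + (0.01249 - 0.01439i)|011⟩ + (-0.5636 + 0.6548i)|100⟩ + (-0.1081 + 0.1256i)|101⟩ + (-0.03076 - 0.2102i)|110⟩ + (-0.0059 - 0.04032i)|111⟩

amp(|b₁b₂…⟩) = product of the factor amplitudes for bits b₁, b₂, …; only kets whose every factor amplitude is nonzero survive.
|000⟩: (0.4235)(-0.9711)(0.9821) = -0.4039
|001⟩: (0.4235)(-0.9711)(0.1884) = -0.07748
|010⟩: (0.4235)(0.1565 - 0.1803i)(0.9821) = (0.06509 - 0.07499i)
|011⟩: (0.4235)(0.1565 - 0.1803i)(0.1884) = (0.01249 - 0.01439i)
|100⟩: (0.5909 - 0.6866i)(-0.9711)(0.9821) = (-0.5636 + 0.6548i)
|101⟩: (0.5909 - 0.6866i)(-0.9711)(0.1884) = (-0.1081 + 0.1256i)
|110⟩: (0.5909 - 0.6866i)(0.1565 - 0.1803i)(0.9821) = (-0.03076 - 0.2102i)
|111⟩: (0.5909 - 0.6866i)(0.1565 - 0.1803i)(0.1884) = (-0.0059 - 0.04032i)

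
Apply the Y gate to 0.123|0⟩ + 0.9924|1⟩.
-0.9924i|0⟩ + 0.123i|1⟩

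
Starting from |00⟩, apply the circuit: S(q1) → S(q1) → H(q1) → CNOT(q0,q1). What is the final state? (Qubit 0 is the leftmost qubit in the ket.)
1/√2|00⟩ + 1/√2|01⟩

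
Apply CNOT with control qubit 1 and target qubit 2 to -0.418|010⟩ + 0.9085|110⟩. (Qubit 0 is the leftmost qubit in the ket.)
-0.418|011⟩ + 0.9085|111⟩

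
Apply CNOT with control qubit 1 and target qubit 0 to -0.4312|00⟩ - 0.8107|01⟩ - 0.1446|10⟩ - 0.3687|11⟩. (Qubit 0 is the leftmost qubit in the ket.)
-0.4312|00⟩ - 0.3687|01⟩ - 0.1446|10⟩ - 0.8107|11⟩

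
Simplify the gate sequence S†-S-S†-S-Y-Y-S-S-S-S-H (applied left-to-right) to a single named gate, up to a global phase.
H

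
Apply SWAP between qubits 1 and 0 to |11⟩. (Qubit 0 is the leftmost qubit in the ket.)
|11⟩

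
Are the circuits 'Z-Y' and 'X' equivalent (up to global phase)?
Yes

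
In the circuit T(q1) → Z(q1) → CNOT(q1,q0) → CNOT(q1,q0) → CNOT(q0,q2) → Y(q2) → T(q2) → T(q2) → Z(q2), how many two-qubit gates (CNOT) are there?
3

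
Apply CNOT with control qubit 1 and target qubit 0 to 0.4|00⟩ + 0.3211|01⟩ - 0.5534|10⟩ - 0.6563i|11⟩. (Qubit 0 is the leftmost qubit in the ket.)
0.4|00⟩ - 0.6563i|01⟩ - 0.5534|10⟩ + 0.3211|11⟩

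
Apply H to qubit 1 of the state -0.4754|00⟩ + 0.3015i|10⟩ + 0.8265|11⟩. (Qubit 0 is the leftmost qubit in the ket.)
-0.3362|00⟩ - 0.3362|01⟩ + (0.5844 + 0.2132i)|10⟩ + (-0.5844 + 0.2132i)|11⟩

H on qubit 1 mixes each pair of kets that differ only in qubit 1: amplitudes (a, b) of (|…0…⟩, |…1…⟩) become ((a + b)/√2, (a − b)/√2). Kets absent from the input have amplitude 0.
(|00⟩, |01⟩): (a, b) = (-0.4754, 0) → (-0.3362, -0.3362)
(|10⟩, |11⟩): (a, b) = (0.3015i, 0.8265) → ((0.5844 + 0.2132i), (-0.5844 + 0.2132i))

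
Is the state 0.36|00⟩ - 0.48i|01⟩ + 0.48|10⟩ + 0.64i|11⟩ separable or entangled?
Entangled

Writing the state as a|00⟩ + b|01⟩ + c|10⟩ + d|11⟩, it is a product state iff ad − bc = 0.
Here (a, b, c, d) = (0.36, -0.48i, 0.48, 0.64i): ad − bc = (0.36)(0.64i) − (-0.48i)(0.48) = 0.4608i ≠ 0, so the state is entangled.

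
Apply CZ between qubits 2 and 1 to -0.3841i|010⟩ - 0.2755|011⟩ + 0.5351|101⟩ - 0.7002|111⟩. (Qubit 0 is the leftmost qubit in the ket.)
-0.3841i|010⟩ + 0.2755|011⟩ + 0.5351|101⟩ + 0.7002|111⟩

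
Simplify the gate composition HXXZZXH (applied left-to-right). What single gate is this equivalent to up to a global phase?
Z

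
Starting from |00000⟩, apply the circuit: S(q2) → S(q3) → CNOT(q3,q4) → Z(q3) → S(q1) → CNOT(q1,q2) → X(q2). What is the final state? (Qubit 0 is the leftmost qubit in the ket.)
|00100⟩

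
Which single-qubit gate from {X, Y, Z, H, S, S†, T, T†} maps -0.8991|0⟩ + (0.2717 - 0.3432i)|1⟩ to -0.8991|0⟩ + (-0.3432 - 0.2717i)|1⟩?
S†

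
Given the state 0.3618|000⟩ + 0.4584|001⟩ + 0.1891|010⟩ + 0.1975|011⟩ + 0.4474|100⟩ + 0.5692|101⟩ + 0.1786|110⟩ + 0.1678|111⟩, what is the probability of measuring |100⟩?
0.2002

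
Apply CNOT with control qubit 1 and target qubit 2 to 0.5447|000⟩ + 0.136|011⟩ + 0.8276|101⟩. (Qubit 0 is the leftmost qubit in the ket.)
0.5447|000⟩ + 0.136|010⟩ + 0.8276|101⟩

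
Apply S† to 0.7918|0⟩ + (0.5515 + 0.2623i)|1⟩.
0.7918|0⟩ + (0.2623 - 0.5515i)|1⟩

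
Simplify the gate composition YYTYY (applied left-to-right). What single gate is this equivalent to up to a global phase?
T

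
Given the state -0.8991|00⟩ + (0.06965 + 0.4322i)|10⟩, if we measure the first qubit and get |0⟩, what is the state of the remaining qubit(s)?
-|0⟩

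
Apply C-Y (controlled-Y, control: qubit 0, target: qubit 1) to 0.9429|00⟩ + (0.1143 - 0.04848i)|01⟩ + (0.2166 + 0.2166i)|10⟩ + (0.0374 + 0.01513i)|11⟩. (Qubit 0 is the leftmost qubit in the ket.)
0.9429|00⟩ + (0.1143 - 0.04848i)|01⟩ + (0.01513 - 0.0374i)|10⟩ + (-0.2166 + 0.2166i)|11⟩

C-Y leaves the control-|0⟩ kets |00⟩, |01⟩ unchanged and applies Y to qubit 1 on the control-|1⟩ pair (|10⟩, |11⟩).
Y = [[0, -i], [i, 0]].
With a = amp(|10⟩) = (0.2166 + 0.2166i) and b = amp(|11⟩) = (0.0374 + 0.01513i):
new amp(|10⟩) = (-i)·b = (0.01513 - 0.0374i)
new amp(|11⟩) = (i)·a = (-0.2166 + 0.2166i)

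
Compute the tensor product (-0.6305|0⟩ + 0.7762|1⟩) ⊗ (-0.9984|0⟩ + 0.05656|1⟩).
0.6295|00⟩ - 0.03566|01⟩ - 0.775|10⟩ + 0.0439|11⟩

amp(|b₁b₂…⟩) = product of the factor amplitudes for bits b₁, b₂, …; only kets whose every factor amplitude is nonzero survive.
|00⟩: (-0.6305)(-0.9984) = 0.6295
|01⟩: (-0.6305)(0.05656) = -0.03566
|10⟩: (0.7762)(-0.9984) = -0.775
|11⟩: (0.7762)(0.05656) = 0.0439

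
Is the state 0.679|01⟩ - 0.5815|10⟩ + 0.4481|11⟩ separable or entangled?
Entangled

Writing the state as a|00⟩ + b|01⟩ + c|10⟩ + d|11⟩, it is a product state iff ad − bc = 0.
Here (a, b, c, d) = (0, 0.679, -0.5815, 0.4481): ad − bc = (0)(0.4481) − (0.679)(-0.5815) = 0.3948 ≠ 0, so the state is entangled.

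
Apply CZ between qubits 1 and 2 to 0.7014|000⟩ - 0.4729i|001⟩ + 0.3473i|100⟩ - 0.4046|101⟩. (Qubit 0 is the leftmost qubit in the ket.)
0.7014|000⟩ - 0.4729i|001⟩ + 0.3473i|100⟩ - 0.4046|101⟩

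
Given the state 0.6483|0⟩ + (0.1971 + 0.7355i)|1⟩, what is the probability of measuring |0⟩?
0.4203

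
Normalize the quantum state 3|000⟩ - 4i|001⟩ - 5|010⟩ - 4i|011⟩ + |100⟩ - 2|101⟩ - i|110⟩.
1/√8|000⟩ - 0.4714i|001⟩ - 0.5893|010⟩ - 0.4714i|011⟩ + 0.1179|100⟩ - 0.2357|101⟩ - 0.1179i|110⟩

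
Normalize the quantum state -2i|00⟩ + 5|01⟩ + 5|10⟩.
-0.2722i|00⟩ + 0.6804|01⟩ + 0.6804|10⟩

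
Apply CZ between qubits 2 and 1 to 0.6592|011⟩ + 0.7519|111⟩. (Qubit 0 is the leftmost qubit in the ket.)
-0.6592|011⟩ - 0.7519|111⟩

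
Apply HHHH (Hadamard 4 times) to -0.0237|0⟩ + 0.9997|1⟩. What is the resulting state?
-0.0237|0⟩ + 0.9997|1⟩

H² = I, so an even number of Hadamards cancels: H^4 = I and the state is unchanged.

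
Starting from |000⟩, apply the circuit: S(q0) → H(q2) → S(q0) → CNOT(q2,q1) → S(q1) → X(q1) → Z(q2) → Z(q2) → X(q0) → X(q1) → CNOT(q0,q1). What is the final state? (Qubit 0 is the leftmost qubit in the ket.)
(1/√2)i|101⟩ + 1/√2|110⟩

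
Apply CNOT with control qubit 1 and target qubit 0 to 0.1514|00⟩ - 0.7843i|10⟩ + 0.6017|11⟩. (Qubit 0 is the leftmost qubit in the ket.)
0.1514|00⟩ + 0.6017|01⟩ - 0.7843i|10⟩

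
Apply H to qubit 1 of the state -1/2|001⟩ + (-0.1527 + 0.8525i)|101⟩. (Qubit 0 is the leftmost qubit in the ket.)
-1/√8|001⟩ - 1/√8|011⟩ + (-0.108 + 0.6028i)|101⟩ + (-0.108 + 0.6028i)|111⟩

H on qubit 1 mixes each pair of kets that differ only in qubit 1: amplitudes (a, b) of (|…0…⟩, |…1…⟩) become ((a + b)/√2, (a − b)/√2). Kets absent from the input have amplitude 0.
(|001⟩, |011⟩): (a, b) = (-1/2, 0) → (-1/√8, -1/√8)
(|101⟩, |111⟩): (a, b) = ((-0.1527 + 0.8525i), 0) → ((-0.108 + 0.6028i), (-0.108 + 0.6028i))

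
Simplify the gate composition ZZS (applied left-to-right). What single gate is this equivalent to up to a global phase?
S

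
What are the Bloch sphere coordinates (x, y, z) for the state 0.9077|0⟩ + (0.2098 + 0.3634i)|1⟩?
(0.3809, 0.6597, 0.6478)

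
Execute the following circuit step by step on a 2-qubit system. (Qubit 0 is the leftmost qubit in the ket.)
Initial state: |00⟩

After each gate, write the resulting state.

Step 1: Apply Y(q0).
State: i|10⟩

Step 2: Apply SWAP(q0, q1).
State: i|01⟩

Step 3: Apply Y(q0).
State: -|11⟩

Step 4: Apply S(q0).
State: -i|11⟩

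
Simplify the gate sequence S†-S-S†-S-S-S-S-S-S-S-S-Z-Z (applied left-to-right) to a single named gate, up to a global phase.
S†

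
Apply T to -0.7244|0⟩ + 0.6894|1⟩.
-0.7244|0⟩ + (0.4875 + 0.4875i)|1⟩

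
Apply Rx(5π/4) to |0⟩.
-0.3827|0⟩ - 0.9239i|1⟩

Rx(5π/4) = [[cos(θ/2), −i·sin(θ/2)], [−i·sin(θ/2), cos(θ/2)]]; θ = 5π/4, cos(θ/2) ≈ -0.382683, sin(θ/2) ≈ 0.92388.
With a = amp(|0⟩) = 1 and b = amp(|1⟩) = 0:
new amp(|0⟩) = (-0.382683)·a + (-0.92388i)·b = -0.3827
new amp(|1⟩) = (-0.92388i)·a + (-0.382683)·b = -0.9239i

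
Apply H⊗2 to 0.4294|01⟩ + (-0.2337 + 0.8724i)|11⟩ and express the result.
(0.09785 + 0.4362i)|00⟩ + (-0.09785 - 0.4362i)|01⟩ + (0.3316 - 0.4362i)|10⟩ + (-0.3316 + 0.4362i)|11⟩

H⊗2 gives amp(|y⟩) = (1/2) Σ_x (−1)^(x·y) amp(|x⟩), where x·y is the number of positions in which both x and y have a 1.
|00⟩: (0.4294 + (-0.2337 + 0.8724i))/2 = (0.09785 + 0.4362i)
|01⟩: (-0.4294 - (-0.2337 + 0.8724i))/2 = (-0.09785 - 0.4362i)
|10⟩: (0.4294 - (-0.2337 + 0.8724i))/2 = (0.3316 - 0.4362i)
|11⟩: (-0.4294 + (-0.2337 + 0.8724i))/2 = (-0.3316 + 0.4362i)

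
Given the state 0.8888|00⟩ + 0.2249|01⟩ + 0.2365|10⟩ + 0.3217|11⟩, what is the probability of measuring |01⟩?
0.05058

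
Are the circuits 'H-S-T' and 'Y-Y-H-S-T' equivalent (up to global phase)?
Yes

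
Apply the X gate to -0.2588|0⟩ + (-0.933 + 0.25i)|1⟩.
(-0.933 + 0.25i)|0⟩ - 0.2588|1⟩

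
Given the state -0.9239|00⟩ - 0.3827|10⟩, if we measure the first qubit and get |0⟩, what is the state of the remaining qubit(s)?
-|0⟩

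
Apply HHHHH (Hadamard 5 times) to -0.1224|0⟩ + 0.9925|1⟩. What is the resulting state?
0.6153|0⟩ - 0.7884|1⟩

H² = I, so H^5 = H: a single Hadamard. With (a, b) = (-0.1224, 0.9925), H gives ((a + b)/√2, (a − b)/√2) = (0.6153, -0.7884).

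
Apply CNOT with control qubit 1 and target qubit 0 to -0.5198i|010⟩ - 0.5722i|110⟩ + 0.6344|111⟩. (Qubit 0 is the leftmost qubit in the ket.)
-0.5722i|010⟩ + 0.6344|011⟩ - 0.5198i|110⟩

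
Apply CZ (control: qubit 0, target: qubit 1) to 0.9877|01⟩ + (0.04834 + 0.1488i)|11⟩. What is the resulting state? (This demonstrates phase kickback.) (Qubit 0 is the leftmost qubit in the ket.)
0.9877|01⟩ + (-0.04834 - 0.1488i)|11⟩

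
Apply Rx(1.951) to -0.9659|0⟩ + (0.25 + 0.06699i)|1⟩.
(-0.4862 - 0.207i)|0⟩ + (0.1402 + 0.8373i)|1⟩

Rx(1.951) = [[cos(θ/2), −i·sin(θ/2)], [−i·sin(θ/2), cos(θ/2)]]; θ = 1.951, cos(θ/2) ≈ 0.560754, sin(θ/2) ≈ 0.827982.
With a = amp(|0⟩) = -0.9659 and b = amp(|1⟩) = (0.25 + 0.06699i):
new amp(|0⟩) = (0.560754)·a + (-0.827982i)·b = (-0.4862 - 0.207i)
new amp(|1⟩) = (-0.827982i)·a + (0.560754)·b = (0.1402 + 0.8373i)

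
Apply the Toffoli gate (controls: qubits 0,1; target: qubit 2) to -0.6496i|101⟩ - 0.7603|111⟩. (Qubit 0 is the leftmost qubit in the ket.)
-0.6496i|101⟩ - 0.7603|110⟩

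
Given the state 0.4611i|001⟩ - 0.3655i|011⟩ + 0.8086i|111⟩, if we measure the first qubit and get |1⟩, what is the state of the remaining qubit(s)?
i|11⟩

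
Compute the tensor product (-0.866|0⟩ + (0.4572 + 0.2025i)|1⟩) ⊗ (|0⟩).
-0.866|00⟩ + (0.4572 + 0.2025i)|10⟩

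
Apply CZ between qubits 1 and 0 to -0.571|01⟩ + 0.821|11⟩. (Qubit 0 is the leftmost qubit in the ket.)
-0.571|01⟩ - 0.821|11⟩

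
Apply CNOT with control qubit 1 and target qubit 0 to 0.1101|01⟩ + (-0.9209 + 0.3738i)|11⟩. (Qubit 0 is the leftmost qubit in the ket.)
(-0.9209 + 0.3738i)|01⟩ + 0.1101|11⟩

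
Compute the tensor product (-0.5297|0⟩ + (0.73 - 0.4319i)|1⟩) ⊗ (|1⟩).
-0.5297|01⟩ + (0.73 - 0.4319i)|11⟩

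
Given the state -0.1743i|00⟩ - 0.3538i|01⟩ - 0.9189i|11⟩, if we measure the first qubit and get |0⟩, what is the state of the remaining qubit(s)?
-0.4419i|0⟩ - 0.897i|1⟩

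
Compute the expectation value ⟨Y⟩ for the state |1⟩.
0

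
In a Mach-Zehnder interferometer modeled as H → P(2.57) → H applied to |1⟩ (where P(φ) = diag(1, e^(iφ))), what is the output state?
(0.9205 - 0.2705i)|0⟩ + (0.07948 + 0.2705i)|1⟩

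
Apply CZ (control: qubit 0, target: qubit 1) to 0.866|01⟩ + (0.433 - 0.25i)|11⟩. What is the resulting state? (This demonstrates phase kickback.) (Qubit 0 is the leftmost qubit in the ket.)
0.866|01⟩ + (-0.433 + 0.25i)|11⟩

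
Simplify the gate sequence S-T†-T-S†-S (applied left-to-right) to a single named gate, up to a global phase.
S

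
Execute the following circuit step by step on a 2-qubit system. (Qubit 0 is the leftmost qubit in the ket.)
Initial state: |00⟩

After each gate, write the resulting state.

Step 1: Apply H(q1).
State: 1/√2|00⟩ + 1/√2|01⟩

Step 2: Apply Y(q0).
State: (1/√2)i|10⟩ + (1/√2)i|11⟩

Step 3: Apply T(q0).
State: (-1/2 + (1/2)i)|10⟩ + (-1/2 + (1/2)i)|11⟩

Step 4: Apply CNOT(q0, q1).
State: (-1/2 + (1/2)i)|10⟩ + (-1/2 + (1/2)i)|11⟩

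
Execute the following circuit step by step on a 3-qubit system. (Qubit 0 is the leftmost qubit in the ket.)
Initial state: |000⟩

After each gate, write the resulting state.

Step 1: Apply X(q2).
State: |001⟩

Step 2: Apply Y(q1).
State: i|011⟩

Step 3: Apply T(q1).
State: (-1/√2 + (1/√2)i)|011⟩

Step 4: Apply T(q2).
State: -|011⟩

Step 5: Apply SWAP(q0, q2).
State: -|110⟩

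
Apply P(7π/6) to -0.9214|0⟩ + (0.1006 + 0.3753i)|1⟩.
-0.9214|0⟩ + (0.1005 - 0.3753i)|1⟩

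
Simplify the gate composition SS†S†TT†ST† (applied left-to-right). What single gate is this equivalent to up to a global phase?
T†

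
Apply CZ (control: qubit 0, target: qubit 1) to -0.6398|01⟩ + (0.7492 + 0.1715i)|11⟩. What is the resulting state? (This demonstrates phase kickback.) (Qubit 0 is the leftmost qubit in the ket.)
-0.6398|01⟩ + (-0.7492 - 0.1715i)|11⟩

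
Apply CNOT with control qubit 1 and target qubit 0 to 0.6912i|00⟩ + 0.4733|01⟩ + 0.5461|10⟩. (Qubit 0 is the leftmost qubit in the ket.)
0.6912i|00⟩ + 0.5461|10⟩ + 0.4733|11⟩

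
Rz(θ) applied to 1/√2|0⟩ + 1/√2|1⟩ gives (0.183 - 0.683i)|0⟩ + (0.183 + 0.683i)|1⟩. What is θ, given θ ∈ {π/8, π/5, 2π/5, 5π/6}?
5π/6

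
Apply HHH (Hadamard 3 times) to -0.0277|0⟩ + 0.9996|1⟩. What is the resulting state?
0.6872|0⟩ - 0.7264|1⟩

H² = I, so H^3 = H: a single Hadamard. With (a, b) = (-0.0277, 0.9996), H gives ((a + b)/√2, (a − b)/√2) = (0.6872, -0.7264).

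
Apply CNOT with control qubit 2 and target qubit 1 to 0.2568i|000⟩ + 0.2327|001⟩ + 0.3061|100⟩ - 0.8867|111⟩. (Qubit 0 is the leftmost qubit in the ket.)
0.2568i|000⟩ + 0.2327|011⟩ + 0.3061|100⟩ - 0.8867|101⟩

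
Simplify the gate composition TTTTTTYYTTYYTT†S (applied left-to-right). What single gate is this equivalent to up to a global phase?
S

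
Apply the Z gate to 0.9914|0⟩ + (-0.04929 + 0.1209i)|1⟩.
0.9914|0⟩ + (0.04929 - 0.1209i)|1⟩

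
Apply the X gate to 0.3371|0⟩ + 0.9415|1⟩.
0.9415|0⟩ + 0.3371|1⟩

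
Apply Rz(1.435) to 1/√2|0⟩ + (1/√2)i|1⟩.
(0.5328 - 0.4649i)|0⟩ + (-0.4649 + 0.5328i)|1⟩

Rz(1.435) = [[e^(−iθ/2), 0], [0, e^(iθ/2)]] with e^(±iθ/2) = cos(θ/2) ± i·sin(θ/2); θ = 1.435, cos(θ/2) ≈ 0.753452, sin(θ/2) ≈ 0.657503.
With a = amp(|0⟩) = 1/√2 and b = amp(|1⟩) = (1/√2)i:
new amp(|0⟩) = (0.753452 - 0.657503i)·a = (0.5328 - 0.4649i)
new amp(|1⟩) = (0.753452 + 0.657503i)·b = (-0.4649 + 0.5328i)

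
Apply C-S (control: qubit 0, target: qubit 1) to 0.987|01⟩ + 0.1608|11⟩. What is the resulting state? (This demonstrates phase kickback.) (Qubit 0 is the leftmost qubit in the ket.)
0.987|01⟩ + 0.1608i|11⟩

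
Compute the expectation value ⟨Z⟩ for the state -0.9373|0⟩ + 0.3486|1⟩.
0.757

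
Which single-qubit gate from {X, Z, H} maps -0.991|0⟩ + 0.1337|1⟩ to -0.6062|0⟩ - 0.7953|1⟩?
H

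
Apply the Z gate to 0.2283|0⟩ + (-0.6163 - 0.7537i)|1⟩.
0.2283|0⟩ + (0.6163 + 0.7537i)|1⟩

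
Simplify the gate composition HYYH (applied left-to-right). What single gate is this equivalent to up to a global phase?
I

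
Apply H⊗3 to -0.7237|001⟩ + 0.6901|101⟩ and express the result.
-0.01188|000⟩ + 0.01188|001⟩ - 0.01188|010⟩ + 0.01188|011⟩ - 0.4999|100⟩ + 0.4999|101⟩ - 0.4999|110⟩ + 0.4999|111⟩

H⊗3 gives amp(|y⟩) = (1/2√2) Σ_x (−1)^(x·y) amp(|x⟩), where x·y is the number of positions in which both x and y have a 1.
|000⟩: (-0.7237 + 0.6901)/(2√2) = -0.01188
|001⟩: (0.7237 - 0.6901)/(2√2) = 0.01188
|010⟩: (-0.7237 + 0.6901)/(2√2) = -0.01188
|011⟩: (0.7237 - 0.6901)/(2√2) = 0.01188
|100⟩: (-0.7237 - 0.6901)/(2√2) = -0.4999
|101⟩: (0.7237 + 0.6901)/(2√2) = 0.4999
|110⟩: (-0.7237 - 0.6901)/(2√2) = -0.4999
|111⟩: (0.7237 + 0.6901)/(2√2) = 0.4999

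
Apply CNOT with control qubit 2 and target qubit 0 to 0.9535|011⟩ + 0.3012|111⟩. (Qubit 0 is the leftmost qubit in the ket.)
0.3012|011⟩ + 0.9535|111⟩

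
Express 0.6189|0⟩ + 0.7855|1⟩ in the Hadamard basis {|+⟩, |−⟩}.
0.9931|+⟩ - 0.1178|−⟩

With |ψ⟩ = α|0⟩ + β|1⟩, the Hadamard-basis coefficients are ⟨+|ψ⟩ = (α + β)/√2 and ⟨−|ψ⟩ = (α − β)/√2.
Here α = 0.6189, β = 0.7855: (α + β)/√2 = 0.9931, (α − β)/√2 = -0.1178.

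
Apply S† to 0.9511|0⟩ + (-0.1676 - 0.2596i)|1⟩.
0.9511|0⟩ + (-0.2596 + 0.1676i)|1⟩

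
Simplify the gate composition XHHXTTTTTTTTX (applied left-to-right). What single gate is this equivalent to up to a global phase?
X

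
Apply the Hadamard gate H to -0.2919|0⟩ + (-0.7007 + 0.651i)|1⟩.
(-0.7019 + 0.4603i)|0⟩ + (0.2891 - 0.4603i)|1⟩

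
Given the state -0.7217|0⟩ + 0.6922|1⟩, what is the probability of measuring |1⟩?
0.4791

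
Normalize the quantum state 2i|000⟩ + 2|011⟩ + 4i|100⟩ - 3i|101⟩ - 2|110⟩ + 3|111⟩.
0.2949i|000⟩ + 0.2949|011⟩ + 0.5898i|100⟩ - 0.4423i|101⟩ - 0.2949|110⟩ + 0.4423|111⟩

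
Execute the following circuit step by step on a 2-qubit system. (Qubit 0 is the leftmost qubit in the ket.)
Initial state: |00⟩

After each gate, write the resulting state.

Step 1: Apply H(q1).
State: 1/√2|00⟩ + 1/√2|01⟩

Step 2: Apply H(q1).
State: |00⟩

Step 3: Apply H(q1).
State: 1/√2|00⟩ + 1/√2|01⟩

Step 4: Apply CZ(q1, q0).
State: 1/√2|00⟩ + 1/√2|01⟩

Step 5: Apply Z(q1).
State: 1/√2|00⟩ - 1/√2|01⟩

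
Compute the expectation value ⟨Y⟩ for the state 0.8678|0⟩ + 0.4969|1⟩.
0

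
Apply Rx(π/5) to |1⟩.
-0.309i|0⟩ + 0.9511|1⟩

Rx(π/5) = [[cos(θ/2), −i·sin(θ/2)], [−i·sin(θ/2), cos(θ/2)]]; θ = π/5, cos(θ/2) ≈ 0.951057, sin(θ/2) ≈ 0.309017.
With a = amp(|0⟩) = 0 and b = amp(|1⟩) = 1:
new amp(|0⟩) = (0.951057)·a + (-0.309017i)·b = -0.309i
new amp(|1⟩) = (-0.309017i)·a + (0.951057)·b = 0.9511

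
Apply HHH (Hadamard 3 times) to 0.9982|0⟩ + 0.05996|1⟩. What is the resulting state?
0.7482|0⟩ + 0.6634|1⟩

H² = I, so H^3 = H: a single Hadamard. With (a, b) = (0.9982, 0.05996), H gives ((a + b)/√2, (a − b)/√2) = (0.7482, 0.6634).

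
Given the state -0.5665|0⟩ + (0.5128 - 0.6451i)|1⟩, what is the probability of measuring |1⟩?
0.6791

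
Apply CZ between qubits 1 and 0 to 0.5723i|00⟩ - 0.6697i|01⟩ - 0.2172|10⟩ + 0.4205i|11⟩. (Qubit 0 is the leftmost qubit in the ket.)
0.5723i|00⟩ - 0.6697i|01⟩ - 0.2172|10⟩ - 0.4205i|11⟩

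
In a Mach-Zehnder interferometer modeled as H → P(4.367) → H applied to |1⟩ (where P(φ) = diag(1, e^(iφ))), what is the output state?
(0.6693 + 0.4705i)|0⟩ + (0.3307 - 0.4705i)|1⟩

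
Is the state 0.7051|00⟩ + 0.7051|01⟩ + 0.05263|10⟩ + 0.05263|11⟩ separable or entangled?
Separable

Writing the state as a|00⟩ + b|01⟩ + c|10⟩ + d|11⟩, it is a product state iff ad − bc = 0.
Here (a, b, c, d) = (0.7051, 0.7051, 0.05263, 0.05263): ad − bc = (0.7051)(0.05263) − (0.7051)(0.05263) = 0, so the state is separable.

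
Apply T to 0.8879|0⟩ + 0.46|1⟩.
0.8879|0⟩ + (0.3253 + 0.3253i)|1⟩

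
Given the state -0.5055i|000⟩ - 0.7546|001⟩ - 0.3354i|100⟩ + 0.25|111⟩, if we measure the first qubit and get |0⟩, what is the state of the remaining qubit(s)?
-0.5566i|00⟩ - 0.8308|01⟩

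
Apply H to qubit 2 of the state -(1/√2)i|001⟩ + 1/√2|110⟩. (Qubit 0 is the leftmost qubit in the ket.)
-(1/2)i|000⟩ + (1/2)i|001⟩ + 1/2|110⟩ + 1/2|111⟩

H on qubit 2 mixes each pair of kets that differ only in qubit 2: amplitudes (a, b) of (|…0…⟩, |…1…⟩) become ((a + b)/√2, (a − b)/√2). Kets absent from the input have amplitude 0.
(|000⟩, |001⟩): (a, b) = (0, -(1/√2)i) → (-(1/2)i, (1/2)i)
(|110⟩, |111⟩): (a, b) = (1/√2, 0) → (1/2, 1/2)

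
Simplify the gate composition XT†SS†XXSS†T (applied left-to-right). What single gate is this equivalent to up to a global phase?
X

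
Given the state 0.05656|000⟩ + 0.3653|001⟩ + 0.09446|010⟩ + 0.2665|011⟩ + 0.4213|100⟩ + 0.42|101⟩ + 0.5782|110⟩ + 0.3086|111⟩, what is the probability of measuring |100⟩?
0.1775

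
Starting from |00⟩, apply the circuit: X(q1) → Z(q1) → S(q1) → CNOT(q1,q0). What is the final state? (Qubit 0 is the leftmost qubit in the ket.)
-i|11⟩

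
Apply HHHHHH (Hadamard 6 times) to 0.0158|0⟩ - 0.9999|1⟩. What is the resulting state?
0.0158|0⟩ - 0.9999|1⟩

H² = I, so an even number of Hadamards cancels: H^6 = I and the state is unchanged.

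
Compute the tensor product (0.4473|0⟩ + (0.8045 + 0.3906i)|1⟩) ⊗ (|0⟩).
0.4473|00⟩ + (0.8045 + 0.3906i)|10⟩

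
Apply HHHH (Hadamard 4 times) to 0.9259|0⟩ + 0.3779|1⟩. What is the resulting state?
0.9259|0⟩ + 0.3779|1⟩

H² = I, so an even number of Hadamards cancels: H^4 = I and the state is unchanged.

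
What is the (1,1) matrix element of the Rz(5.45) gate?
(-0.9145 + 0.4046i)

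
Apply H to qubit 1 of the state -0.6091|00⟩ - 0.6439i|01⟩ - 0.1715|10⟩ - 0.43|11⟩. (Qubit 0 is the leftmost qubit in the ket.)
(-0.4307 - 0.4553i)|00⟩ + (-0.4307 + 0.4553i)|01⟩ - 0.4253|10⟩ + 0.1828|11⟩

H on qubit 1 mixes each pair of kets that differ only in qubit 1: amplitudes (a, b) of (|…0…⟩, |…1…⟩) become ((a + b)/√2, (a − b)/√2). Kets absent from the input have amplitude 0.
(|00⟩, |01⟩): (a, b) = (-0.6091, -0.6439i) → ((-0.4307 - 0.4553i), (-0.4307 + 0.4553i))
(|10⟩, |11⟩): (a, b) = (-0.1715, -0.43) → (-0.4253, 0.1828)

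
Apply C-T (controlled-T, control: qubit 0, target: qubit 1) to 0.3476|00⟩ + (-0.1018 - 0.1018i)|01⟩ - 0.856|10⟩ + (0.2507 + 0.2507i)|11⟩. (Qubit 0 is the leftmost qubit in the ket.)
0.3476|00⟩ + (-0.1018 - 0.1018i)|01⟩ - 0.856|10⟩ + 0.3545i|11⟩

C-T leaves the control-|0⟩ kets |00⟩, |01⟩ unchanged and applies T to qubit 1 on the control-|1⟩ pair (|10⟩, |11⟩).
T = [[1, 0], [0, (1/√2 + (1/√2)i)]].
With a = amp(|10⟩) = -0.856 and b = amp(|11⟩) = (0.2507 + 0.2507i):
new amp(|10⟩) = (1)·a = -0.856
new amp(|11⟩) = (1/√2 + (1/√2)i)·b = 0.3545i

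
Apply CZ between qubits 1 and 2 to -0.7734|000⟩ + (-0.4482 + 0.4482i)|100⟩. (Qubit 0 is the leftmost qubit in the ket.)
-0.7734|000⟩ + (-0.4482 + 0.4482i)|100⟩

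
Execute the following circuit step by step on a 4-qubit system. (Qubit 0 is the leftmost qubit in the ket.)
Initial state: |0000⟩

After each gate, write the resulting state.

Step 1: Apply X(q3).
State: |0001⟩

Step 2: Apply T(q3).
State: (1/√2 + (1/√2)i)|0001⟩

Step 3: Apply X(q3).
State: (1/√2 + (1/√2)i)|0000⟩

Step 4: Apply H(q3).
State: (1/2 + (1/2)i)|0000⟩ + (1/2 + (1/2)i)|0001⟩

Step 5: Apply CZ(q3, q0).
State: (1/2 + (1/2)i)|0000⟩ + (1/2 + (1/2)i)|0001⟩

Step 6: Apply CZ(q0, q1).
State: (1/2 + (1/2)i)|0000⟩ + (1/2 + (1/2)i)|0001⟩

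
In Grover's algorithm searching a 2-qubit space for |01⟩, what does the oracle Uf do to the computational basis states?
Uf|x⟩ = -|x⟩ if x = 01, else |x⟩ (phase flip on target)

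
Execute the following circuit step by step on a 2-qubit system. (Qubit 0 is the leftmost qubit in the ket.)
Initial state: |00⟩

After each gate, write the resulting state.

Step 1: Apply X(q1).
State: |01⟩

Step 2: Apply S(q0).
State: |01⟩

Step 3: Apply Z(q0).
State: |01⟩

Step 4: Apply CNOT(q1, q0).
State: |11⟩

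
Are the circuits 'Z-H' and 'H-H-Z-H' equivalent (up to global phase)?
Yes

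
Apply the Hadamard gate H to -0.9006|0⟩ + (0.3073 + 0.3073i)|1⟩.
(-0.4195 + 0.2173i)|0⟩ + (-0.8541 - 0.2173i)|1⟩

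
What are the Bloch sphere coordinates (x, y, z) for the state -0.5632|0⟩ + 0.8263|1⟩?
(-0.9307, 0, -0.3656)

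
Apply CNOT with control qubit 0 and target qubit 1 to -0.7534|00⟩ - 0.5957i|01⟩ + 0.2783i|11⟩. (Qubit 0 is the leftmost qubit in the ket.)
-0.7534|00⟩ - 0.5957i|01⟩ + 0.2783i|10⟩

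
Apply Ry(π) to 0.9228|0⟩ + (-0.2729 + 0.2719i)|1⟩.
(0.2729 - 0.2719i)|0⟩ + 0.9228|1⟩

Ry(π) = [[cos(θ/2), −sin(θ/2)], [sin(θ/2), cos(θ/2)]]; θ = π, cos(θ/2) ≈ 0, sin(θ/2) ≈ 1.
With a = amp(|0⟩) = 0.9228 and b = amp(|1⟩) = (-0.2729 + 0.2719i):
new amp(|0⟩) = (-1)·b = (0.2729 - 0.2719i)
new amp(|1⟩) = (1)·a = 0.9228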